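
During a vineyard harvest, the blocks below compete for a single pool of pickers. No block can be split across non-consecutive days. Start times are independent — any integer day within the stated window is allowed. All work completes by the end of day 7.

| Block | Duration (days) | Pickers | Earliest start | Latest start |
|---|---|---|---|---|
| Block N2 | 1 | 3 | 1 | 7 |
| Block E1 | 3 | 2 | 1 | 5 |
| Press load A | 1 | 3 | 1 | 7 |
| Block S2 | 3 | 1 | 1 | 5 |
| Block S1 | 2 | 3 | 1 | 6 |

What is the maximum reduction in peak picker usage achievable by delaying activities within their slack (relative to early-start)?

9

Early-start peak: d1:12  d2:6  d3:3  d4:0  d5:0  d6:0  d7:0 ⇒ 12.
Leveled (Block N2@1, Block E1@2, Press load A@5, Block S2@2, Block S1@6): d1:3  d2:3  d3:3  d4:3  d5:3  d6:3  d7:3 ⇒ 3.
Reduction 12 − 3 = 9.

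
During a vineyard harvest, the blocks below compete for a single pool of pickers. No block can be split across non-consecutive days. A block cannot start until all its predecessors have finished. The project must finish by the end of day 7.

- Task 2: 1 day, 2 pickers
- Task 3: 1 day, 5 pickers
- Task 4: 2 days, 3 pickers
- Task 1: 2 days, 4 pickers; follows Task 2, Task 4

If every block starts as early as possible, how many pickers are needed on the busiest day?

Early-start schedule: Task 2@1, Task 3@1, Task 4@1, Task 1@3.
Load per day: day 1: 10, day 2: 3, day 3: 4, day 4: 4, day 5: 0, day 6: 0, day 7: 0.
Peak is 10.

10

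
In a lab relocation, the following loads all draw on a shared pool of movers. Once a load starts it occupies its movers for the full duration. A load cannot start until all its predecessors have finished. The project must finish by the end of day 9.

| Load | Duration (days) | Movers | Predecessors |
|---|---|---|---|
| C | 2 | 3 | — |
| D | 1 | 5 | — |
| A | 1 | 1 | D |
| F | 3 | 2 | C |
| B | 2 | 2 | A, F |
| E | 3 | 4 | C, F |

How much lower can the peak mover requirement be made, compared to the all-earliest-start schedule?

Early-start peak: d1:8  d2:4  d3:2  d4:2  d5:2  d6:6  d7:6  d8:4  d9:0 ⇒ 8.
Leveled (C@1, D@3, A@4, F@4, B@7, E@7): d1:3  d2:3  d3:5  d4:3  d5:2  d6:2  d7:6  d8:6  d9:4 ⇒ 6.
Reduction 8 − 6 = 2.

2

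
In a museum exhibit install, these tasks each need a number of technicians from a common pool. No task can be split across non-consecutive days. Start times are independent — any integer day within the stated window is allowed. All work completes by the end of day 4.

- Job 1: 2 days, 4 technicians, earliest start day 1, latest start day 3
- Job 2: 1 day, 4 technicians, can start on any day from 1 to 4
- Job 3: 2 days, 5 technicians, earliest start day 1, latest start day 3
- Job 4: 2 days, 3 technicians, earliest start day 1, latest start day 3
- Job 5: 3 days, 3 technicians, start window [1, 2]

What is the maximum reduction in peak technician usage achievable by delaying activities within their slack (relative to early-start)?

9

Early-start peak: d1:19  d2:15  d3:3  d4:0 ⇒ 19.
Leveled (Job 1@1, Job 2@4, Job 3@3, Job 4@1, Job 5@1): d1:10  d2:10  d3:8  d4:9 ⇒ 10.
Reduction 19 − 10 = 9.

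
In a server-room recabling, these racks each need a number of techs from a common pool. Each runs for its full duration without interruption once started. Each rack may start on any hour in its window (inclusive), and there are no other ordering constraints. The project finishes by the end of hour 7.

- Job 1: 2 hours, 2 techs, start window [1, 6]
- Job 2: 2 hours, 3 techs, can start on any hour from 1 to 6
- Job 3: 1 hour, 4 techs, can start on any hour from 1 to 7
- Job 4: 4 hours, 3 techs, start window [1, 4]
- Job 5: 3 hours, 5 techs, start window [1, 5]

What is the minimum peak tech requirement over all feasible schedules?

Early-start (Job 1@1, Job 2@1, Job 3@1, Job 4@1, Job 5@1) gives peak 17: h1:17  h2:13  h3:8  h4:3  h5:0  h6:0  h7:0.
Shift Job 2→4, Job 3→6, Job 4→4.
Schedule Job 1@1, Job 2@4, Job 3@6, Job 4@4, Job 5@1: h1:7  h2:7  h3:5  h4:6  h5:6  h6:7  h7:3 — peak 7.

7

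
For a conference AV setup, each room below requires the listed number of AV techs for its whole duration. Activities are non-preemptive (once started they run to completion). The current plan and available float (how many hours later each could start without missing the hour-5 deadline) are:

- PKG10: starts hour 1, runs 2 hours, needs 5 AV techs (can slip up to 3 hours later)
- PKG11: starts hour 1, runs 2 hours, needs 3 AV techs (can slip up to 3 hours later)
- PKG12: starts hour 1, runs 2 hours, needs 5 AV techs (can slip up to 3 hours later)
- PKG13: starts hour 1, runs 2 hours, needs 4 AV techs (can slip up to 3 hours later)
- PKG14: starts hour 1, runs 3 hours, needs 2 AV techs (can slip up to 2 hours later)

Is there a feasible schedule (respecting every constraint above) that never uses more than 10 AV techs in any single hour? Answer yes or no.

Schedule PKG10@1, PKG11@1, PKG12@3, PKG13@4, PKG14@1: h1:10  h2:10  h3:7  h4:9  h5:4 — peak 10 ≤ 10.

yes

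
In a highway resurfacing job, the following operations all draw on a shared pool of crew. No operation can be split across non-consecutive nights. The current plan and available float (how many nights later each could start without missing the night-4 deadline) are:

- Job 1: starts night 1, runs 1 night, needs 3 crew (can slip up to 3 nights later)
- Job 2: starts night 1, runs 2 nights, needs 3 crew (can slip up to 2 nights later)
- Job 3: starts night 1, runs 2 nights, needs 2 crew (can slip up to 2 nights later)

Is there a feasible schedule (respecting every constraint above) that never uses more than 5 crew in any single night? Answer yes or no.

yes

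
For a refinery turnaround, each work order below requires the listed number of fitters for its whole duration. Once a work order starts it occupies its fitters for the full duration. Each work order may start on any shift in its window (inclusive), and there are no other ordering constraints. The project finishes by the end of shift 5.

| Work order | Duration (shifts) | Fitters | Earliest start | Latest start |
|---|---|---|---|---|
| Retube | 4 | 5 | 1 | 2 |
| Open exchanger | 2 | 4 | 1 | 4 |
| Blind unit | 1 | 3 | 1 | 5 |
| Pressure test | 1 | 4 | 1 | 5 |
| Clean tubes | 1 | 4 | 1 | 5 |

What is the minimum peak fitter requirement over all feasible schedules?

Early-start (Retube@1, Open exchanger@1, Blind unit@1, Pressure test@1, Clean tubes@1) gives peak 20: s1:20  s2:9  s3:5  s4:5  s5:0.
Shift Blind unit→3, Pressure test→4, Clean tubes→5.
Schedule Retube@1, Open exchanger@1, Blind unit@3, Pressure test@4, Clean tubes@5: s1:9  s2:9  s3:8  s4:9  s5:4 — peak 9.

9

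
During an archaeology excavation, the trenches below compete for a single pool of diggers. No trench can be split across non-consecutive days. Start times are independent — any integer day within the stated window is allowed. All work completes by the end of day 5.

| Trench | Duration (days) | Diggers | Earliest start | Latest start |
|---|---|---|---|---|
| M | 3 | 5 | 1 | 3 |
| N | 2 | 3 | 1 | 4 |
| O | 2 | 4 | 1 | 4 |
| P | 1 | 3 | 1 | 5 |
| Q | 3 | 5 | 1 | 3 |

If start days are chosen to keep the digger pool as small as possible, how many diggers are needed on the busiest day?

10

Early-start (M@1, N@1, O@1, P@1, Q@1) gives peak 20: d1:20  d2:17  d3:10  d4:0  d5:0.
Shift N→4, O→4, P→4.
Schedule M@1, N@4, O@4, P@4, Q@1: d1:10  d2:10  d3:10  d4:10  d5:7 — peak 10.
Total digger-days = 47 over 5 days ⇒ peak ≥ ⌈47/5⌉ = 10, so 10 is optimal.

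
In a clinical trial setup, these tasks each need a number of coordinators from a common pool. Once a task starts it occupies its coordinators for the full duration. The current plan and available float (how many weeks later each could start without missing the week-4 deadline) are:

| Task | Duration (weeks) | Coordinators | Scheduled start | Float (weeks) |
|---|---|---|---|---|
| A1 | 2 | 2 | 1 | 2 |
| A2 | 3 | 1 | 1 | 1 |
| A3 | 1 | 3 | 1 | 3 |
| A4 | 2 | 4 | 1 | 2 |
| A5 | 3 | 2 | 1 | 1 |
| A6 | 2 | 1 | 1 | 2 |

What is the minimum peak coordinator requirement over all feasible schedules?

Early-start (A1@1, A2@1, A3@1, A4@1, A5@1, A6@1) gives peak 13: w1:13  w2:10  w3:3  w4:0.
Shift A4→3, A5→2.
Schedule A1@1, A2@1, A3@1, A4@3, A5@2, A6@1: w1:7  w2:6  w3:7  w4:6 — peak 7.
Total coordinator-weeks = 26 over 4 weeks ⇒ peak ≥ ⌈26/4⌉ = 7, so 7 is optimal.

7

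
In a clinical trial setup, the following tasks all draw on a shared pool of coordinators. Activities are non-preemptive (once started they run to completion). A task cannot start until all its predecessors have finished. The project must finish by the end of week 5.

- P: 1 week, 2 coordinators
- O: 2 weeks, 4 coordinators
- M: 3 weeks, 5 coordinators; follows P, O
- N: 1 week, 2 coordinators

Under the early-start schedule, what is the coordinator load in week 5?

5

At early start, week 5 has: M.
Demand: 5 = 5.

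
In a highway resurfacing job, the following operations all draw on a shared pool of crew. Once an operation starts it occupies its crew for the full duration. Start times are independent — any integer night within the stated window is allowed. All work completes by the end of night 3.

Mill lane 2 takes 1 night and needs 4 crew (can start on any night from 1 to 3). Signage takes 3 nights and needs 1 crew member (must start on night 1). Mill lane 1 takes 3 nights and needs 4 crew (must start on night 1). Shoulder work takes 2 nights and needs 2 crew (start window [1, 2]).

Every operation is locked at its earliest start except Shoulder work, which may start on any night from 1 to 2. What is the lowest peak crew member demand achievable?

Shoulder work@1: n1:11  n2:7  n3:5 → peak 11
Shoulder work@2: n1:9  n2:7  n3:7 → peak 9
Best is Shoulder work@2, peak 9.

9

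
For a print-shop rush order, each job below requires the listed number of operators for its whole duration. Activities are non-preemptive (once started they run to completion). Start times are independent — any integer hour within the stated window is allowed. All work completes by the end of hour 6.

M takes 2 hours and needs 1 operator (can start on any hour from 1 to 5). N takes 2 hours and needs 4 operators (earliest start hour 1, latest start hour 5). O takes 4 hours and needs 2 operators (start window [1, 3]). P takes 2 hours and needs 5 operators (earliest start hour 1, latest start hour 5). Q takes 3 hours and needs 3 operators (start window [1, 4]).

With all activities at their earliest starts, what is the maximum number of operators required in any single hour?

Early-start schedule: M@1, N@1, O@1, P@1, Q@1.
Load per hour: hour 1: 15, hour 2: 15, hour 3: 5, hour 4: 2, hour 5: 0, hour 6: 0.
Peak is 15.

15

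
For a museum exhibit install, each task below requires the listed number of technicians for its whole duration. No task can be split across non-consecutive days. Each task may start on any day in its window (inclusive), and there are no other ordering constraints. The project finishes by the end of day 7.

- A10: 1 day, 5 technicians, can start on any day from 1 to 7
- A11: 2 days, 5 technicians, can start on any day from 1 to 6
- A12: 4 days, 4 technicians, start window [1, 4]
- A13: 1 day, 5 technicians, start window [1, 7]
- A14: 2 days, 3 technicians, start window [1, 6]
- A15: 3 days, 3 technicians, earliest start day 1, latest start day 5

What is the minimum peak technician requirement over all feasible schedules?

Early-start (A10@1, A11@1, A12@1, A13@1, A14@1, A15@1) gives peak 25: d1:25  d2:15  d3:7  d4:4  d5:0  d6:0  d7:0.
Shift A11→2, A13→4, A14→5, A15→5.
Schedule A10@1, A11@2, A12@1, A13@4, A14@5, A15@5: d1:9  d2:9  d3:9  d4:9  d5:6  d6:6  d7:3 — peak 9.

9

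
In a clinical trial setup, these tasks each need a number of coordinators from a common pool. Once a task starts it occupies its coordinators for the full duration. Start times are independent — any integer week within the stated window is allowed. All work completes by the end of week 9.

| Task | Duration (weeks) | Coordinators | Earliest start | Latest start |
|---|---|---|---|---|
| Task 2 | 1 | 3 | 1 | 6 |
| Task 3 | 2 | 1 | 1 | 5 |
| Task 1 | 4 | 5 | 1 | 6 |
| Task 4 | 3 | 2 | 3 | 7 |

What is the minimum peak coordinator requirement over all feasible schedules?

5

Early-start (Task 2@1, Task 3@1, Task 1@1, Task 4@3) gives peak 9: w1:9  w2:6  w3:7  w4:7  w5:2  w6:0  w7:0  w8:0  w9:0.
Shift Task 1→3, Task 4→7.
Schedule Task 2@1, Task 3@1, Task 1@3, Task 4@7: w1:4  w2:1  w3:5  w4:5  w5:5  w6:5  w7:2  w8:2  w9:2 — peak 5.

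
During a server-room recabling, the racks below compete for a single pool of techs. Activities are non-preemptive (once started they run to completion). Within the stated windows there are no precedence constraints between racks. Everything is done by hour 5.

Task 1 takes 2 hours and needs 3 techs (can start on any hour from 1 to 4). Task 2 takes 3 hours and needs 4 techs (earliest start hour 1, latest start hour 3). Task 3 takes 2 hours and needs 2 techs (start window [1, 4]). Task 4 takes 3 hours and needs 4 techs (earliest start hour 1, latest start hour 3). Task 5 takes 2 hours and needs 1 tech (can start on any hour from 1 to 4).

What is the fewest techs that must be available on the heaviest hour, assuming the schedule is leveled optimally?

8

Early-start (Task 1@1, Task 2@1, Task 3@1, Task 4@1, Task 5@1) gives peak 14: h1:14  h2:14  h3:8  h4:0  h5:0.
Shift Task 3→4, Task 4→3.
Schedule Task 1@1, Task 2@1, Task 3@4, Task 4@3, Task 5@1: h1:8  h2:8  h3:8  h4:6  h5:6 — peak 8.
Total tech-hours = 36 over 5 hours ⇒ peak ≥ ⌈36/5⌉ = 8, so 8 is optimal.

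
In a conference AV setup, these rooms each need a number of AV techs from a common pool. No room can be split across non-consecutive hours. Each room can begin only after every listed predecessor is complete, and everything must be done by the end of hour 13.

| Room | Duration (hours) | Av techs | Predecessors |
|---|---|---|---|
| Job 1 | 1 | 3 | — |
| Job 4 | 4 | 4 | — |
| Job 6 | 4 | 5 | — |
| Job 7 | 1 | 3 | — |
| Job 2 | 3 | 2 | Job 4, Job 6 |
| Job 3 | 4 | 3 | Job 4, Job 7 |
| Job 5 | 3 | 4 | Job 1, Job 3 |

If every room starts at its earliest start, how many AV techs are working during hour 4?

9

At early start, hour 4 has: Job 4, Job 6.
Demand: 4 + 5 = 9.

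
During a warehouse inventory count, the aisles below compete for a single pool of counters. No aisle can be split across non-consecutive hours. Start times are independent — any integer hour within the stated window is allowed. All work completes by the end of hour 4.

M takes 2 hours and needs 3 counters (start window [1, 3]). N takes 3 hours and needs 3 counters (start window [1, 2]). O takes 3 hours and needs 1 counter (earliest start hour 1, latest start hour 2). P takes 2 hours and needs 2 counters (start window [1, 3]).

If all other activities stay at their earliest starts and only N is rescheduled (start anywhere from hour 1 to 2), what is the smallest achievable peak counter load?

N@1: h1:9  h2:9  h3:4  h4:0 → peak 9
N@2: h1:6  h2:9  h3:4  h4:3 → peak 9
Best is N@1, peak 9.

9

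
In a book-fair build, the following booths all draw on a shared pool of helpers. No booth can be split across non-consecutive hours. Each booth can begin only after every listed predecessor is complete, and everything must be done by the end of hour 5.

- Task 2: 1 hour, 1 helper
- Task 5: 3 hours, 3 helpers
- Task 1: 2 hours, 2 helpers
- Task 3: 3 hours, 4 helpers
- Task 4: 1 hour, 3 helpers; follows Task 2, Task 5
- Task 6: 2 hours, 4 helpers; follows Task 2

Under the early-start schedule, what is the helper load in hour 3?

11

At early start, hour 3 has: Task 5, Task 3, Task 6.
Demand: 3 + 4 + 4 = 11.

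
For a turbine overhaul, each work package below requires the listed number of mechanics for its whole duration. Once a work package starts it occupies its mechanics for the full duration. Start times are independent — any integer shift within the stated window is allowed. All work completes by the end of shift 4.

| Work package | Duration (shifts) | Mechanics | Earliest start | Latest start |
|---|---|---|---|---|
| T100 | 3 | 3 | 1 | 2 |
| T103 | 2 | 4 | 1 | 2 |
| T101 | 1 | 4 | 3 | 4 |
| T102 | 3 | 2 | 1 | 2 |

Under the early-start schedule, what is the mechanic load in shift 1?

9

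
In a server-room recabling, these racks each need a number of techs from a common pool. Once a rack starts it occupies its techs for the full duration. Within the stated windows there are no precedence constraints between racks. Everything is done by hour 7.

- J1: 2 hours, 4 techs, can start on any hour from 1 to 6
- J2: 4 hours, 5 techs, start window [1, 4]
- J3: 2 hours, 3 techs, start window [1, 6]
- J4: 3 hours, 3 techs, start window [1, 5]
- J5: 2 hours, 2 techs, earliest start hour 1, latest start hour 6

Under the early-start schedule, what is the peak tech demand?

Early-start schedule: J1@1, J2@1, J3@1, J4@1, J5@1.
Load per hour: hour 1: 17, hour 2: 17, hour 3: 8, hour 4: 5, hour 5: 0, hour 6: 0, hour 7: 0.
Peak is 17.

17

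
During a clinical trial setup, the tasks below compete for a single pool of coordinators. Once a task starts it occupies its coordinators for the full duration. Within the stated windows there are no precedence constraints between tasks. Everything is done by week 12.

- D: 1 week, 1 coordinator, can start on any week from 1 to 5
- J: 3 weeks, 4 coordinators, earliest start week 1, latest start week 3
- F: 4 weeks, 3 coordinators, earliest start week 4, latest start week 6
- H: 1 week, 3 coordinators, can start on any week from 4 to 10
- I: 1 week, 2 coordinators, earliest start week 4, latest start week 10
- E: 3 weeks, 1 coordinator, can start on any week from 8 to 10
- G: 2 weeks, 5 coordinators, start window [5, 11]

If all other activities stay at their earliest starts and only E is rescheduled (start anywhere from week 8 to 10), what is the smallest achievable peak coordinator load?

E@8: w1:5  w2:4  w3:4  w4:8  w5:8  w6:8  w7:3  w8:1  w9:1  w10:1  w11:0  w12:0 → peak 8
E@9: w1:5  w2:4  w3:4  w4:8  w5:8  w6:8  w7:3  w8:0  w9:1  w10:1  w11:1  w12:0 → peak 8
E@10: w1:5  w2:4  w3:4  w4:8  w5:8  w6:8  w7:3  w8:0  w9:0  w10:1  w11:1  w12:1 → peak 8
Best is E@8, peak 8.

8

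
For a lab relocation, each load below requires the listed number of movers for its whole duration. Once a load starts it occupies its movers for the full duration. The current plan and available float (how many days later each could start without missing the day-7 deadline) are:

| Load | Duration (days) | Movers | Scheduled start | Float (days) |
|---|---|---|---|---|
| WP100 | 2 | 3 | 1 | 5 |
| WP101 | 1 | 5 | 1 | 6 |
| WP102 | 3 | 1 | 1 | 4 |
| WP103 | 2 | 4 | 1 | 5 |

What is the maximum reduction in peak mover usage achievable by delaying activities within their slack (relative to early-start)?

8

Early-start peak: d1:13  d2:8  d3:1  d4:0  d5:0  d6:0  d7:0 ⇒ 13.
Leveled (WP100@1, WP101@3, WP102@4, WP103@4): d1:3  d2:3  d3:5  d4:5  d5:5  d6:1  d7:0 ⇒ 5.
Reduction 13 − 5 = 8.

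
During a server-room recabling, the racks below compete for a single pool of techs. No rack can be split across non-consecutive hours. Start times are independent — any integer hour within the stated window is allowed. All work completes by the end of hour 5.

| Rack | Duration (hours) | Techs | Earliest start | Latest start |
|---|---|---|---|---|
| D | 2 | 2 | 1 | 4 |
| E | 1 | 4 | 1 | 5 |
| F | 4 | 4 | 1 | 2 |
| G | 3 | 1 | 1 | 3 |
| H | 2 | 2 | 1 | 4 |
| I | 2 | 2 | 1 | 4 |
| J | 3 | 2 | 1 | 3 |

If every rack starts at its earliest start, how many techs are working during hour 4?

4

At early start, hour 4 has: F.
Demand: 4 = 4.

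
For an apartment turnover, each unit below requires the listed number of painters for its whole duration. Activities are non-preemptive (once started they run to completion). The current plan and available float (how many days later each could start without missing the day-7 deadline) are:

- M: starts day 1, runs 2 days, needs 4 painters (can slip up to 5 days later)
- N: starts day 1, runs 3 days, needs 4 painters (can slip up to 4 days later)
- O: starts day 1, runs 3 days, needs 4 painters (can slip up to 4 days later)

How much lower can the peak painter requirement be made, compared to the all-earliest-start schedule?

Early-start peak: d1:12  d2:12  d3:8  d4:0  d5:0  d6:0  d7:0 ⇒ 12.
Leveled (M@1, N@1, O@3): d1:8  d2:8  d3:8  d4:4  d5:4  d6:0  d7:0 ⇒ 8.
Reduction 12 − 8 = 4.

4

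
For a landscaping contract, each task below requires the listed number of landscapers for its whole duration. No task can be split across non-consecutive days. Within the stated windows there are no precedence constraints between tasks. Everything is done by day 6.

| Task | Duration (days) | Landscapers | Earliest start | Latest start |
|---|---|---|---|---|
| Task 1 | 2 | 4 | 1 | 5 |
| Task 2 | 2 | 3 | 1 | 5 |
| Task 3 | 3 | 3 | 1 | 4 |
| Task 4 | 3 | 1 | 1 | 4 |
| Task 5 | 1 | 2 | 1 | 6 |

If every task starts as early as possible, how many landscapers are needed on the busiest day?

13

Early-start schedule: Task 1@1, Task 2@1, Task 3@1, Task 4@1, Task 5@1.
Load per day: day 1: 13, day 2: 11, day 3: 4, day 4: 0, day 5: 0, day 6: 0.
Peak is 13.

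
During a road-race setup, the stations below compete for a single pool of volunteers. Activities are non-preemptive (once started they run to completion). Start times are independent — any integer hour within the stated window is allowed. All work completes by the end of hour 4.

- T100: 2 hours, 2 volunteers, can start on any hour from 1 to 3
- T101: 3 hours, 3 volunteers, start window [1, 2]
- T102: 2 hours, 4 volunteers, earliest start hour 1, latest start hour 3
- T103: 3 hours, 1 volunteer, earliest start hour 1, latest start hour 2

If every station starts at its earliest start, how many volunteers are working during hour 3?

4

At early start, hour 3 has: T101, T103.
Demand: 3 + 1 = 4.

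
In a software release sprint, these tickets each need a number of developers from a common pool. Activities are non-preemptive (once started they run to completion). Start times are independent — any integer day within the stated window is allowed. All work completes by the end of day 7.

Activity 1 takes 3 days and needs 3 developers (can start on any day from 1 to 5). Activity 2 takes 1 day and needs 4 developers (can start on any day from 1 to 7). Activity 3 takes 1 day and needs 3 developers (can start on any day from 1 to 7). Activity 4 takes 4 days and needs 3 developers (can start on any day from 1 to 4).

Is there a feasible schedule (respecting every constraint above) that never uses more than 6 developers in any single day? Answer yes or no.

Schedule Activity 1@1, Activity 2@5, Activity 3@4, Activity 4@1: d1:6  d2:6  d3:6  d4:6  d5:4  d6:0  d7:0 — peak 6 ≤ 6.

yes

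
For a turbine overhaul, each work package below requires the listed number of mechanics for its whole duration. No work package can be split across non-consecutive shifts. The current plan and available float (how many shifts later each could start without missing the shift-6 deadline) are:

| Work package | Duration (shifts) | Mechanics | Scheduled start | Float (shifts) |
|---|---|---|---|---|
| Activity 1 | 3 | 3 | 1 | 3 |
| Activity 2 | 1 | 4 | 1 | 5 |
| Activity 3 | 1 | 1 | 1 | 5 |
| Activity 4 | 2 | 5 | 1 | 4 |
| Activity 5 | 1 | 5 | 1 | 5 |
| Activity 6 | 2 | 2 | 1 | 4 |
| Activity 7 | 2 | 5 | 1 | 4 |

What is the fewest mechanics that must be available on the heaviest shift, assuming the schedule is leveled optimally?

8

Early-start (Activity 1@1, Activity 2@1, Activity 3@1, Activity 4@1, Activity 5@1, Activity 6@1, Activity 7@1) gives peak 25: s1:25  s2:15  s3:3  s4:0  s5:0  s6:0.
Shift Activity 4→2, Activity 5→4, Activity 6→4, Activity 7→5.
Schedule Activity 1@1, Activity 2@1, Activity 3@1, Activity 4@2, Activity 5@4, Activity 6@4, Activity 7@5: s1:8  s2:8  s3:8  s4:7  s5:7  s6:5 — peak 8.
Total mechanic-shifts = 43 over 6 shifts ⇒ peak ≥ ⌈43/6⌉ = 8, so 8 is optimal.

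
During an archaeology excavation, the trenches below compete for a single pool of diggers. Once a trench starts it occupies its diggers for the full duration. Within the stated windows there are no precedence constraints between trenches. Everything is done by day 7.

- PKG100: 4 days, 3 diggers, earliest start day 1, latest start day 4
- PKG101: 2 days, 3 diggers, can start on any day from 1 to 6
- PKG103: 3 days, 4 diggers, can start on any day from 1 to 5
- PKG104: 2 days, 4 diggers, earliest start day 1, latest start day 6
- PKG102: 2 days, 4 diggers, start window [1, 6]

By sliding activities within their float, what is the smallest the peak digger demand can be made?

7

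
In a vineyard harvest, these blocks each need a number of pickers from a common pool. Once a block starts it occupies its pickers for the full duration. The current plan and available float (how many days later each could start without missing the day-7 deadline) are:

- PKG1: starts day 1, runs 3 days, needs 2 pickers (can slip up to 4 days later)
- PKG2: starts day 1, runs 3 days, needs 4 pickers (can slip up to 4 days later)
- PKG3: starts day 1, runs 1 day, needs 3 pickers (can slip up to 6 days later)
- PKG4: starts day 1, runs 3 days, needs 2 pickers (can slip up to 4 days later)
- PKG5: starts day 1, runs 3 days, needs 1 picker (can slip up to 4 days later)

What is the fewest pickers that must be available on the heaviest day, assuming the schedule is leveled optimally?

Early-start (PKG1@1, PKG2@1, PKG3@1, PKG4@1, PKG5@1) gives peak 12: d1:12  d2:9  d3:9  d4:0  d5:0  d6:0  d7:0.
Shift PKG2→4, PKG3→7.
Schedule PKG1@1, PKG2@4, PKG3@7, PKG4@1, PKG5@1: d1:5  d2:5  d3:5  d4:4  d5:4  d6:4  d7:3 — peak 5.
Total picker-days = 30 over 7 days ⇒ peak ≥ ⌈30/7⌉ = 5, so 5 is optimal.

5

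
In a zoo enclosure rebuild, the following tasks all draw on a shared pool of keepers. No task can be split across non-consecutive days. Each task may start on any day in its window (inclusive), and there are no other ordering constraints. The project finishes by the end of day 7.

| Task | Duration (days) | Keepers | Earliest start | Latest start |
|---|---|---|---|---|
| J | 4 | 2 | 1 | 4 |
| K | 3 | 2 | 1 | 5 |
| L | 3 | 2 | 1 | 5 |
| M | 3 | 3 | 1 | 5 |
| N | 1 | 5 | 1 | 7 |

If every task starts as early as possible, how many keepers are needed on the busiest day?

14

Early-start schedule: J@1, K@1, L@1, M@1, N@1.
Load per day: day 1: 14, day 2: 9, day 3: 9, day 4: 2, day 5: 0, day 6: 0, day 7: 0.
Peak is 14.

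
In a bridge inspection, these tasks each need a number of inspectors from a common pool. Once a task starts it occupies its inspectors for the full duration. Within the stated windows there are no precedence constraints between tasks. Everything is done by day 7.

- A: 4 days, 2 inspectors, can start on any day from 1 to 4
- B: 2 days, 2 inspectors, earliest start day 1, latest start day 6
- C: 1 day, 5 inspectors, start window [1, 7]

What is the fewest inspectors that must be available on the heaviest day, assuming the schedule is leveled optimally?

Early-start (A@1, B@1, C@1) gives peak 9: d1:9  d2:4  d3:2  d4:2  d5:0  d6:0  d7:0.
Shift C→5.
Schedule A@1, B@1, C@5: d1:4  d2:4  d3:2  d4:2  d5:5  d6:0  d7:0 — peak 5.

5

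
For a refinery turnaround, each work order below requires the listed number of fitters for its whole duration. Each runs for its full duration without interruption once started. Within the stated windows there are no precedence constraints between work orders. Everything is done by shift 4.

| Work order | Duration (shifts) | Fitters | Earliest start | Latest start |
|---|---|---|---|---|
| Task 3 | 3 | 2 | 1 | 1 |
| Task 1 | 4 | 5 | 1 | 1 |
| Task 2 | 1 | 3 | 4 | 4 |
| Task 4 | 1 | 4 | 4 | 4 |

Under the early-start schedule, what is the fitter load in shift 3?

At early start, shift 3 has: Task 3, Task 1.
Demand: 2 + 5 = 7.

7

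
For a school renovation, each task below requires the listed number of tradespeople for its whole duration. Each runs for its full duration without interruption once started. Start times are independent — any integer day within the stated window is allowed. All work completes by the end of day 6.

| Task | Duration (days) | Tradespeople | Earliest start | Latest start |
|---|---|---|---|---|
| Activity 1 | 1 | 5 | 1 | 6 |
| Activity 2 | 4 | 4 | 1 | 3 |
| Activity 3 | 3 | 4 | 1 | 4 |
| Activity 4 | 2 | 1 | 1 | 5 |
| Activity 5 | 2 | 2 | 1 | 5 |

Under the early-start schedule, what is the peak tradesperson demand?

Early-start schedule: Activity 1@1, Activity 2@1, Activity 3@1, Activity 4@1, Activity 5@1.
Load per day: day 1: 16, day 2: 11, day 3: 8, day 4: 4, day 5: 0, day 6: 0.
Peak is 16.

16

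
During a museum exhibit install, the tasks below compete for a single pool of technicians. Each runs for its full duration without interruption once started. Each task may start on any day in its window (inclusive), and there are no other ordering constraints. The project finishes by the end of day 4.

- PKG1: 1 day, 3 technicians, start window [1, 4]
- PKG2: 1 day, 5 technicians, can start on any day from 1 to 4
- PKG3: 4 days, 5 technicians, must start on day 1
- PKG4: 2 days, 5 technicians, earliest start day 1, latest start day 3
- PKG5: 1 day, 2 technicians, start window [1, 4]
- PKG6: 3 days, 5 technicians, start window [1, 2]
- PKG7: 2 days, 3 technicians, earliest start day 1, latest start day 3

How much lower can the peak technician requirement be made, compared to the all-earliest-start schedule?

12

Early-start peak: d1:28  d2:18  d3:10  d4:5 ⇒ 28.
Leveled (PKG1@1, PKG2@1, PKG3@1, PKG4@3, PKG5@2, PKG6@2, PKG7@1): d1:16  d2:15  d3:15  d4:15 ⇒ 16.
Reduction 28 − 16 = 12.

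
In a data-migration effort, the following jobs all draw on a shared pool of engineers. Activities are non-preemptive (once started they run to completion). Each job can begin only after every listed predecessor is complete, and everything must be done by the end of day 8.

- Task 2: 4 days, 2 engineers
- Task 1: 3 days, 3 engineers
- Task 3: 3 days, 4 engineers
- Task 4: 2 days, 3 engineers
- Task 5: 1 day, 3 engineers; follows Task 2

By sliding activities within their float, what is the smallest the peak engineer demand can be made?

Early-start (Task 2@1, Task 1@1, Task 3@1, Task 4@1, Task 5@5) gives peak 12: d1:12  d2:12  d3:9  d4:2  d5:3  d6:0  d7:0  d8:0.
Shift Task 3→4, Task 4→7, Task 5→7.
Schedule Task 2@1, Task 1@1, Task 3@4, Task 4@7, Task 5@7: d1:5  d2:5  d3:5  d4:6  d5:4  d6:4  d7:6  d8:3 — peak 6.

6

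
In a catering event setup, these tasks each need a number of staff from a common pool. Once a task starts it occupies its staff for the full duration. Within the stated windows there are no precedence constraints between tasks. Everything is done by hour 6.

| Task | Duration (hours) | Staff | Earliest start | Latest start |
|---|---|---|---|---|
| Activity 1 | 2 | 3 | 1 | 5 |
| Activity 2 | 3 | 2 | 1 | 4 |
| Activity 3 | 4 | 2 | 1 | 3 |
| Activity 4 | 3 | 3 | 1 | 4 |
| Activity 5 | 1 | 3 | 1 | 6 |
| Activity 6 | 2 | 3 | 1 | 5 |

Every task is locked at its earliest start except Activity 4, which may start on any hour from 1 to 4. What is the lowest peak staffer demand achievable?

13

Activity 4@1: h1:16  h2:13  h3:7  h4:2  h5:0  h6:0 → peak 16
Activity 4@2: h1:13  h2:13  h3:7  h4:5  h5:0  h6:0 → peak 13
Activity 4@3: h1:13  h2:10  h3:7  h4:5  h5:3  h6:0 → peak 13
Activity 4@4: h1:13  h2:10  h3:4  h4:5  h5:3  h6:3 → peak 13
Best is Activity 4@2, peak 13.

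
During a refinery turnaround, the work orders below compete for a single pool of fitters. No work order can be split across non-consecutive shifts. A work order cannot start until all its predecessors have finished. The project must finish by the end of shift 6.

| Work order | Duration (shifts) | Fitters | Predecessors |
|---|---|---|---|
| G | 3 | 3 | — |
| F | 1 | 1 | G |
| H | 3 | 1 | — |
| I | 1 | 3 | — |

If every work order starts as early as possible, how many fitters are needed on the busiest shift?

7

Early-start schedule: G@1, F@4, H@1, I@1.
Load per shift: shift 1: 7, shift 2: 4, shift 3: 4, shift 4: 1, shift 5: 0, shift 6: 0.
Peak is 7.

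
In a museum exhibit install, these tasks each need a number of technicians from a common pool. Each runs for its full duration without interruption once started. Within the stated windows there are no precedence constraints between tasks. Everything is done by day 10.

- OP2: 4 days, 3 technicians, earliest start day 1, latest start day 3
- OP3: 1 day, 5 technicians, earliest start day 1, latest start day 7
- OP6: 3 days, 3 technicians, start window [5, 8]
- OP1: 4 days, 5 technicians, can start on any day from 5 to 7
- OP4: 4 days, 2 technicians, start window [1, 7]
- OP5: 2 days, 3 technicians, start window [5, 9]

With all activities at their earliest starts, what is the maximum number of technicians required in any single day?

Early-start schedule: OP2@1, OP3@1, OP6@5, OP1@5, OP4@1, OP5@5.
Load per day: day 1: 10, day 2: 5, day 3: 5, day 4: 5, day 5: 11, day 6: 11, day 7: 8, day 8: 5, day 9: 0, day 10: 0.
Peak is 11.

11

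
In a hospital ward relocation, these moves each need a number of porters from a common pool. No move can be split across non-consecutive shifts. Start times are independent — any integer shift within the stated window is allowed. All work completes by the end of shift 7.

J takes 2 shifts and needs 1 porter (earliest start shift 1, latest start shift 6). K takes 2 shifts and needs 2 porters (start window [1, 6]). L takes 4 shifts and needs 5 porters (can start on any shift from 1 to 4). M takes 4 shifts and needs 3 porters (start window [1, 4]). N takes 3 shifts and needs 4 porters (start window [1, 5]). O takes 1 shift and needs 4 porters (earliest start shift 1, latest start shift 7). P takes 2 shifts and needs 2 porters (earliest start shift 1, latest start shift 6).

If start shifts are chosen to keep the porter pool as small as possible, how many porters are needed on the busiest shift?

9

Early-start (J@1, K@1, L@1, M@1, N@1, O@1, P@1) gives peak 21: s1:21  s2:17  s3:12  s4:8  s5:0  s6:0  s7:0.
Shift M→3, N→5, O→7, P→5.
Schedule J@1, K@1, L@1, M@3, N@5, O@7, P@5: s1:8  s2:8  s3:8  s4:8  s5:9  s6:9  s7:8 — peak 9.
Total porter-shifts = 58 over 7 shifts ⇒ peak ≥ ⌈58/7⌉ = 9, so 9 is optimal.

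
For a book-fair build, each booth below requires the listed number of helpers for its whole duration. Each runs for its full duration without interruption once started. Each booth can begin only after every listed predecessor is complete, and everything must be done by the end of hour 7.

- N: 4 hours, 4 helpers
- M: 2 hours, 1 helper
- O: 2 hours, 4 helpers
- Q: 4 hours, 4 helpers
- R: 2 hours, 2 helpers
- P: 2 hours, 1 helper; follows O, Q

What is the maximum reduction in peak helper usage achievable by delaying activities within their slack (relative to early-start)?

Early-start peak: h1:15  h2:15  h3:8  h4:8  h5:1  h6:1  h7:0 ⇒ 15.
Leveled (N@3, M@5, O@1, Q@1, R@5, P@5): h1:8  h2:8  h3:8  h4:8  h5:8  h6:8  h7:0 ⇒ 8.
Reduction 15 − 8 = 7.

7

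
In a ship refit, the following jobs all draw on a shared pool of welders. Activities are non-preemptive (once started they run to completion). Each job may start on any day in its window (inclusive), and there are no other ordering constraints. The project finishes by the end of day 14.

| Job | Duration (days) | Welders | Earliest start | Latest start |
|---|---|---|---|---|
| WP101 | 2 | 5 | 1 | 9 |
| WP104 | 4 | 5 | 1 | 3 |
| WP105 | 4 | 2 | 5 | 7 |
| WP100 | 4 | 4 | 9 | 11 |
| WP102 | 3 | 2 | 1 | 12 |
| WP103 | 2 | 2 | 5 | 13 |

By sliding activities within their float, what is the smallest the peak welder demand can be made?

Early-start (WP101@1, WP104@1, WP105@5, WP100@9, WP102@1, WP103@5) gives peak 12: d1:12  d2:12  d3:7  d4:5  d5:4  d6:4  d7:2  d8:2  d9:4  d10:4  d11:4  d12:4  d13:0  d14:0.
Shift WP104→3, WP105→7, WP102→11, WP103→7.
Schedule WP101@1, WP104@3, WP105@7, WP100@9, WP102@11, WP103@7: d1:5  d2:5  d3:5  d4:5  d5:5  d6:5  d7:4  d8:4  d9:6  d10:6  d11:6  d12:6  d13:2  d14:0 — peak 6.

6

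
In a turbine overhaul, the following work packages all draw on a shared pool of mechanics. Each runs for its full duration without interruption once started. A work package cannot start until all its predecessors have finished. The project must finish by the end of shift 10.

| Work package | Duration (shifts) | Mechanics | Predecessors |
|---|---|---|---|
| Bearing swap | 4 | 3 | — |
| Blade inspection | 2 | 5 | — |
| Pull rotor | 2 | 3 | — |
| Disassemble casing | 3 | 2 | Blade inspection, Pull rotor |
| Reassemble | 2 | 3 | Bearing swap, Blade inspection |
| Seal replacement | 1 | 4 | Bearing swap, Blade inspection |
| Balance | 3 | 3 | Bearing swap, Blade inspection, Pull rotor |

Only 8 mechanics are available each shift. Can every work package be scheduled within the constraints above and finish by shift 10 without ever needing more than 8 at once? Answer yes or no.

yes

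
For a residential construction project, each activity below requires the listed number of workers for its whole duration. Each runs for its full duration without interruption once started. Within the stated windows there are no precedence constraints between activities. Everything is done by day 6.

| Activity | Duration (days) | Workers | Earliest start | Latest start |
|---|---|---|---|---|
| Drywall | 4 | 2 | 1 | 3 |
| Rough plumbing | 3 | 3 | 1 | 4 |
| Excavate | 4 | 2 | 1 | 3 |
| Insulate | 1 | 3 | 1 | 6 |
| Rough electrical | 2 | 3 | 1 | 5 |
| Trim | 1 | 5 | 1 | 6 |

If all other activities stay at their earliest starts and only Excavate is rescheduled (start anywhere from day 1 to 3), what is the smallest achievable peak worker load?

Excavate@1: d1:18  d2:10  d3:7  d4:4  d5:0  d6:0 → peak 18
Excavate@2: d1:16  d2:10  d3:7  d4:4  d5:2  d6:0 → peak 16
Excavate@3: d1:16  d2:8  d3:7  d4:4  d5:2  d6:2 → peak 16
Best is Excavate@2, peak 16.

16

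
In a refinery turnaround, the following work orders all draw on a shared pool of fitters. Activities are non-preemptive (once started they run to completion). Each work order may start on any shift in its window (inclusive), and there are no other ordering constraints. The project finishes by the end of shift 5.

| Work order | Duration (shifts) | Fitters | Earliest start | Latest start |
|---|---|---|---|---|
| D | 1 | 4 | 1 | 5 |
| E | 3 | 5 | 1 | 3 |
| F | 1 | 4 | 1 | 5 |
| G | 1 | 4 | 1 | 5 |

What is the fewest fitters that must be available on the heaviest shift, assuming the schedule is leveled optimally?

8

Early-start (D@1, E@1, F@1, G@1) gives peak 17: s1:17  s2:5  s3:5  s4:0  s5:0.
Shift E→2, G→5.
Schedule D@1, E@2, F@1, G@5: s1:8  s2:5  s3:5  s4:5  s5:4 — peak 8.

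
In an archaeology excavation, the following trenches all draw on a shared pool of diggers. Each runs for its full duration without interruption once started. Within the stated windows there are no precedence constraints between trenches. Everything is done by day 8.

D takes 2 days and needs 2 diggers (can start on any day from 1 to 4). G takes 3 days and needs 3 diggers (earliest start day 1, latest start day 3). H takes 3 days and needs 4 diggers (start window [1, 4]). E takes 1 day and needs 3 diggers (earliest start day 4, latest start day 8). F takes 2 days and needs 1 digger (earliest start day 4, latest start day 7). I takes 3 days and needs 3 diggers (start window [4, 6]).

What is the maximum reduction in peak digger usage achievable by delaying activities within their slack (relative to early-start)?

2

Early-start peak: d1:9  d2:9  d3:7  d4:7  d5:4  d6:3  d7:0  d8:0 ⇒ 9.
Leveled (D@1, G@1, H@3, E@4, F@5, I@6): d1:5  d2:5  d3:7  d4:7  d5:5  d6:4  d7:3  d8:3 ⇒ 7.
Reduction 9 − 7 = 2.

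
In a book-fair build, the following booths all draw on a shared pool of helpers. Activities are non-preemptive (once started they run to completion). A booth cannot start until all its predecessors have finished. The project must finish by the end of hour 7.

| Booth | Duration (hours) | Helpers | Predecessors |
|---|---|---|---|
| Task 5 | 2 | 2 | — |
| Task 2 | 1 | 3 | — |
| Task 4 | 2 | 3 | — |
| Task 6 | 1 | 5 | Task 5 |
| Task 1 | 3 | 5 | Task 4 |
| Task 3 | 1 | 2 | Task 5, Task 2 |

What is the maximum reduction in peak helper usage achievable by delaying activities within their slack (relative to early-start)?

7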